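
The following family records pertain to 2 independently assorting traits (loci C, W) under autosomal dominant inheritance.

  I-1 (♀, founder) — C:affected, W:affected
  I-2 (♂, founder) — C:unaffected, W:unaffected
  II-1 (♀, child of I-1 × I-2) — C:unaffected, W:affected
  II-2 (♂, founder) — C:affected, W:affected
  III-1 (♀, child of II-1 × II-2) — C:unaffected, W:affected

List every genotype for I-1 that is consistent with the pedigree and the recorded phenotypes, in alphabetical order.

I-1 ∈ {Cc WW, Cc Ww}

C/I-1 aff ·: Cc
C/I-2 un ·: cc
C/II-1 un I-1×I-2: cc
C/II-2 aff ·: Cc
C/III-1 un II-1×II-2: cc
⇒ C over [I-1,I-2,II-1,II-2,III-1]: 1 consistent
W/I-1 aff ·: Ww|WW
W/I-2 un ·: ww
W/II-1 aff I-1×I-2: Ww
W/II-2 aff ·: Ww|WW
W/III-1 aff II-1×II-2: Ww|WW
⇒ W over [I-1,I-2,II-1,II-2,III-1]: 8 consistent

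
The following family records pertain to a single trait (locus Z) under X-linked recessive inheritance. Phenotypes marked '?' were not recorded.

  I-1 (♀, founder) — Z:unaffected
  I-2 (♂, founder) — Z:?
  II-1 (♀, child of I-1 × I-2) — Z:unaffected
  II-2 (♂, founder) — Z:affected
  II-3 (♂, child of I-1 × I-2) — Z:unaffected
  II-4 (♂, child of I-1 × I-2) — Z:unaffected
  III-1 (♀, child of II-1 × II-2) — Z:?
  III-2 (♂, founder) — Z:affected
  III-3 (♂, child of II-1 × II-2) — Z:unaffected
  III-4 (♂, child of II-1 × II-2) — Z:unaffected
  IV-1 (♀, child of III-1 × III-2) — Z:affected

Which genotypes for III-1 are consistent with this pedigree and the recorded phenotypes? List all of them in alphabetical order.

III-1 ∈ {X^ZX^z, X^zX^z}

Z/I-1 un ·: X^ZX^Z|X^ZX^z
Z/I-2 ? ·: X^ZY|X^zY
Z/II-1 un I-1×I-2: X^ZX^Z|X^ZX^z
Z/II-2 aff ·: X^zY
Z/II-3 un I-1×I-2: X^ZY
Z/II-4 un I-1×I-2: X^ZY
Z/III-1 ? II-1×II-2: X^ZX^z|X^zX^z
Z/III-2 aff ·: X^zY
Z/III-3 un II-1×II-2: X^ZY
Z/III-4 un II-1×II-2: X^ZY
Z/IV-1 aff III-1×III-2: X^zX^z
⇒ Z over [I-1,I-2,II-1,II-2,II-3,II-4,III-1,III-2,III-3,III-4,IV-1]: 8 consistent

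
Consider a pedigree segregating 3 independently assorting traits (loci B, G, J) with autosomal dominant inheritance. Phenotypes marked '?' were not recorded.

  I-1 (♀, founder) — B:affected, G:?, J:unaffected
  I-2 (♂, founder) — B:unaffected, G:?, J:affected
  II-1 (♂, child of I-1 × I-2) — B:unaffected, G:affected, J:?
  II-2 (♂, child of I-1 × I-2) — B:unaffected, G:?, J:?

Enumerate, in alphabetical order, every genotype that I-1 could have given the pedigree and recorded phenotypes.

I-1 ∈ {Bb GG jj, Bb Gg jj, Bb gg jj}

B/I-1 aff ·: Bb
B/I-2 un ·: bb
B/II-1 un I-1×I-2: bb
B/II-2 un I-1×I-2: bb
⇒ B over [I-1,I-2,II-1,II-2]: 1 consistent
G/I-1 ? ·: gg|Gg|GG
G/I-2 ? ·: gg|Gg|GG
G/II-1 aff I-1×I-2: Gg|GG
G/II-2 ? I-1×I-2: gg|Gg|GG
⇒ G over [I-1,I-2,II-1,II-2]: 21 consistent
J/I-1 un ·: jj
J/I-2 aff ·: Jj|JJ
J/II-1 ? I-1×I-2: jj|Jj
J/II-2 ? I-1×I-2: jj|Jj
⇒ J over [I-1,I-2,II-1,II-2]: 5 consistent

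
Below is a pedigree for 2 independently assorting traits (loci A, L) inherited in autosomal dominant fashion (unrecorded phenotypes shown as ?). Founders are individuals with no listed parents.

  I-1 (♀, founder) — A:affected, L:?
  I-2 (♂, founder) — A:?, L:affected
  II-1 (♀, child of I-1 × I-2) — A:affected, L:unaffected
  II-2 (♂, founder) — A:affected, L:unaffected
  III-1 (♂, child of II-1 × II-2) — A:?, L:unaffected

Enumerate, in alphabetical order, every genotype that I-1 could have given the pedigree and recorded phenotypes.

A/I-1 aff ·: Aa|AA
A/I-2 ? ·: aa|Aa|AA
A/II-1 aff I-1×I-2: Aa|AA
A/II-2 aff ·: Aa|AA
A/III-1 ? II-1×II-2: aa|Aa|AA
⇒ A over [I-1,I-2,II-1,II-2,III-1]: 37 consistent
L/I-1 ? ·: ll|Ll
L/I-2 aff ·: Ll
L/II-1 un I-1×I-2: ll
L/II-2 un ·: ll
L/III-1 un II-1×II-2: ll
⇒ L over [I-1,I-2,II-1,II-2,III-1]: 2 consistent

I-1 ∈ {AA Ll, AA ll, Aa Ll, Aa ll}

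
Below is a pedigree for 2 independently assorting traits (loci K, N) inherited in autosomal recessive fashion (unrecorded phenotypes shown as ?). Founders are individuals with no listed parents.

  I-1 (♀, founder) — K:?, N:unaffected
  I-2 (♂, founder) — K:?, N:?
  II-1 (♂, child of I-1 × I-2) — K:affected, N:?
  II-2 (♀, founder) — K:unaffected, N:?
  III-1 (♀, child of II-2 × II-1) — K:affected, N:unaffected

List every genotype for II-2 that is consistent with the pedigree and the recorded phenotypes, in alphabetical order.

II-2 ∈ {Kk NN, Kk Nn, Kk nn}

K/I-1 ? ·: Kk|kk
K/I-2 ? ·: Kk|kk
K/II-1 aff I-1×I-2: kk
K/II-2 un ·: Kk
K/III-1 aff II-2×II-1: kk
⇒ K over [I-1,I-2,II-1,II-2,III-1]: 4 consistent
N/I-1 un ·: NN|Nn
N/I-2 ? ·: NN|Nn|nn
N/II-1 ? I-1×I-2: NN|Nn|nn
N/II-2 ? ·: NN|Nn|nn
N/III-1 un II-2×II-1: NN|Nn
⇒ N over [I-1,I-2,II-1,II-2,III-1]: 45 consistent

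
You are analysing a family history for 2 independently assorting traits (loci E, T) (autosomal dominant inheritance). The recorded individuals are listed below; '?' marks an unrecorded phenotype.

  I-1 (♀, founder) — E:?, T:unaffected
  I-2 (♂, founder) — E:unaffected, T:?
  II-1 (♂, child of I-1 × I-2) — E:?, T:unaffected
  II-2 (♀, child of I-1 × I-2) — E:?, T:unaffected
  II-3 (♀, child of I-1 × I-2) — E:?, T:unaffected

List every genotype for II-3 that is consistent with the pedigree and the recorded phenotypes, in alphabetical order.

E/I-1 ? ·: ee|Ee|EE
E/I-2 un ·: ee
E/II-1 ? I-1×I-2: ee|Ee
E/II-2 ? I-1×I-2: ee|Ee
E/II-3 ? I-1×I-2: ee|Ee
⇒ E over [I-1,I-2,II-1,II-2,II-3]: 10 consistent
T/I-1 un ·: tt
T/I-2 ? ·: tt|Tt
T/II-1 un I-1×I-2: tt
T/II-2 un I-1×I-2: tt
T/II-3 un I-1×I-2: tt
⇒ T over [I-1,I-2,II-1,II-2,II-3]: 2 consistent

II-3 ∈ {Ee tt, ee tt}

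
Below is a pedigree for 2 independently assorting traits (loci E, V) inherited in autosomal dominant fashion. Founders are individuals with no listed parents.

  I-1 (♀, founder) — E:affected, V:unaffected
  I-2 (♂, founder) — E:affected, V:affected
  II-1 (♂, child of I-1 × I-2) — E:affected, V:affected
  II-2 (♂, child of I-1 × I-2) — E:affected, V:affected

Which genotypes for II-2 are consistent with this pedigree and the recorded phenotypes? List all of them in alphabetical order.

II-2 ∈ {EE Vv, Ee Vv}

E/I-1 aff ·: Ee|EE
E/I-2 aff ·: Ee|EE
E/II-1 aff I-1×I-2: Ee|EE
E/II-2 aff I-1×I-2: Ee|EE
⇒ E over [I-1,I-2,II-1,II-2]: 13 consistent
V/I-1 un ·: vv
V/I-2 aff ·: Vv|VV
V/II-1 aff I-1×I-2: Vv
V/II-2 aff I-1×I-2: Vv
⇒ V over [I-1,I-2,II-1,II-2]: 2 consistent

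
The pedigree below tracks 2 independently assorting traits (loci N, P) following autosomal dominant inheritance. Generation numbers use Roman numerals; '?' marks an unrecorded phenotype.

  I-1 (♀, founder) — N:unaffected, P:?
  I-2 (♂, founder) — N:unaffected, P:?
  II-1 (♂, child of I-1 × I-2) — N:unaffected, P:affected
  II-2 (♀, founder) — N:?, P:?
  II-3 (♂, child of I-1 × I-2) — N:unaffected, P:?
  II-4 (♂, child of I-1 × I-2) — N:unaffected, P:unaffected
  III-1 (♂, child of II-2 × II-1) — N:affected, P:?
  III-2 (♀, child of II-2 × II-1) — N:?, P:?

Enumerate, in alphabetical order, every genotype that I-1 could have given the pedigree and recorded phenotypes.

N/I-1 un ·: nn
N/I-2 un ·: nn
N/II-1 un I-1×I-2: nn
N/II-2 ? ·: Nn|NN
N/II-3 un I-1×I-2: nn
N/II-4 un I-1×I-2: nn
N/III-1 aff II-2×II-1: Nn
N/III-2 ? II-2×II-1: nn|Nn
⇒ N over [I-1,I-2,II-1,II-2,II-3,II-4,III-1,III-2]: 3 consistent
P/I-1 ? ·: pp|Pp
P/I-2 ? ·: pp|Pp
P/II-1 aff I-1×I-2: Pp|PP
P/II-2 ? ·: pp|Pp|PP
P/II-3 ? I-1×I-2: pp|Pp|PP
P/II-4 un I-1×I-2: pp
P/III-1 ? II-2×II-1: pp|Pp|PP
P/III-2 ? II-2×II-1: pp|Pp|PP
⇒ P over [I-1,I-2,II-1,II-2,II-3,II-4,III-1,III-2]: 137 consistent

I-1 ∈ {nn Pp, nn pp}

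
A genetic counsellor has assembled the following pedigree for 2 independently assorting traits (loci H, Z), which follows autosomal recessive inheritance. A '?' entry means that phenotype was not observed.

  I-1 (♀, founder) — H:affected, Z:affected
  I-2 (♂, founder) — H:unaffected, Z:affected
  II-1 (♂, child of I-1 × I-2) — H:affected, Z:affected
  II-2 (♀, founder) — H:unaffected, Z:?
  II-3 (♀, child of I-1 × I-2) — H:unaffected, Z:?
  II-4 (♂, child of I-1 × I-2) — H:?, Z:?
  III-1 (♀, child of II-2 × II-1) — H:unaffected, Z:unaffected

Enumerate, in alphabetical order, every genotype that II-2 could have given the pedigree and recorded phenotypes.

II-2 ∈ {HH ZZ, HH Zz, Hh ZZ, Hh Zz}

H/I-1 aff ·: hh
H/I-2 un ·: Hh
H/II-1 aff I-1×I-2: hh
H/II-2 un ·: HH|Hh
H/II-3 un I-1×I-2: Hh
H/II-4 ? I-1×I-2: Hh|hh
H/III-1 un II-2×II-1: Hh
⇒ H over [I-1,I-2,II-1,II-2,II-3,II-4,III-1]: 4 consistent
Z/I-1 aff ·: zz
Z/I-2 aff ·: zz
Z/II-1 aff I-1×I-2: zz
Z/II-2 ? ·: ZZ|Zz
Z/II-3 ? I-1×I-2: zz
Z/II-4 ? I-1×I-2: zz
Z/III-1 un II-2×II-1: Zz
⇒ Z over [I-1,I-2,II-1,II-2,II-3,II-4,III-1]: 2 consistent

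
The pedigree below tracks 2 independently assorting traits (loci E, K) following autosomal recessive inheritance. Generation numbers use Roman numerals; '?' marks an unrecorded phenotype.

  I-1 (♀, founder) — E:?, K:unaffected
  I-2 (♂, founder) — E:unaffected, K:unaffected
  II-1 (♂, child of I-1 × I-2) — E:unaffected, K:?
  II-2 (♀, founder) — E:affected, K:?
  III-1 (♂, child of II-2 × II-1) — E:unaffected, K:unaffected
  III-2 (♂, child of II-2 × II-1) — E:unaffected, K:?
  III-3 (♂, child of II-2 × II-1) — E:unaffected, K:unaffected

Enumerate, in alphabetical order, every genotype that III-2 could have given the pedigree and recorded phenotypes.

E/I-1 ? ·: EE|Ee|ee
E/I-2 un ·: EE|Ee
E/II-1 un I-1×I-2: EE|Ee
E/II-2 aff ·: ee
E/III-1 un II-2×II-1: Ee
E/III-2 un II-2×II-1: Ee
E/III-3 un II-2×II-1: Ee
⇒ E over [I-1,I-2,II-1,II-2,III-1,III-2,III-3]: 9 consistent
K/I-1 un ·: KK|Kk
K/I-2 un ·: KK|Kk
K/II-1 ? I-1×I-2: KK|Kk|kk
K/II-2 ? ·: KK|Kk|kk
K/III-1 un II-2×II-1: KK|Kk
K/III-2 ? II-2×II-1: KK|Kk|kk
K/III-3 un II-2×II-1: KK|Kk
⇒ K over [I-1,I-2,II-1,II-2,III-1,III-2,III-3]: 109 consistent

III-2 ∈ {Ee KK, Ee Kk, Ee kk}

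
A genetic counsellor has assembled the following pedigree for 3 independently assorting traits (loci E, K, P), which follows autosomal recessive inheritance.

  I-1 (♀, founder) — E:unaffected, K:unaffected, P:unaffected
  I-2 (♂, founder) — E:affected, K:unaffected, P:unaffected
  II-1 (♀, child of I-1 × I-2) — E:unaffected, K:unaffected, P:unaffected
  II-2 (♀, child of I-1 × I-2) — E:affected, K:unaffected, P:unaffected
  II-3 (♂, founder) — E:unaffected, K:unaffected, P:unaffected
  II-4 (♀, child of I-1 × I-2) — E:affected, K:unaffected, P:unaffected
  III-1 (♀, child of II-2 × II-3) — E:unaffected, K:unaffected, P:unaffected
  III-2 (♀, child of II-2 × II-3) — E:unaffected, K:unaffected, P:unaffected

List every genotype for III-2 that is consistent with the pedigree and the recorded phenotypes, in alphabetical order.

III-2 ∈ {Ee KK PP, Ee KK Pp, Ee Kk PP, Ee Kk Pp}

E/I-1 un ·: Ee
E/I-2 aff ·: ee
E/II-1 un I-1×I-2: Ee
E/II-2 aff I-1×I-2: ee
E/II-3 un ·: EE|Ee
E/II-4 aff I-1×I-2: ee
E/III-1 un II-2×II-3: Ee
E/III-2 un II-2×II-3: Ee
⇒ E over [I-1,I-2,II-1,II-2,II-3,II-4,III-1,III-2]: 2 consistent
K/I-1 un ·: KK|Kk
K/I-2 un ·: KK|Kk
K/II-1 un I-1×I-2: KK|Kk
K/II-2 un I-1×I-2: KK|Kk
K/II-3 un ·: KK|Kk
K/II-4 un I-1×I-2: KK|Kk
K/III-1 un II-2×II-3: KK|Kk
K/III-2 un II-2×II-3: KK|Kk
⇒ K over [I-1,I-2,II-1,II-2,II-3,II-4,III-1,III-2]: 161 consistent
P/I-1 un ·: PP|Pp
P/I-2 un ·: PP|Pp
P/II-1 un I-1×I-2: PP|Pp
P/II-2 un I-1×I-2: PP|Pp
P/II-3 un ·: PP|Pp
P/II-4 un I-1×I-2: PP|Pp
P/III-1 un II-2×II-3: PP|Pp
P/III-2 un II-2×II-3: PP|Pp
⇒ P over [I-1,I-2,II-1,II-2,II-3,II-4,III-1,III-2]: 161 consistent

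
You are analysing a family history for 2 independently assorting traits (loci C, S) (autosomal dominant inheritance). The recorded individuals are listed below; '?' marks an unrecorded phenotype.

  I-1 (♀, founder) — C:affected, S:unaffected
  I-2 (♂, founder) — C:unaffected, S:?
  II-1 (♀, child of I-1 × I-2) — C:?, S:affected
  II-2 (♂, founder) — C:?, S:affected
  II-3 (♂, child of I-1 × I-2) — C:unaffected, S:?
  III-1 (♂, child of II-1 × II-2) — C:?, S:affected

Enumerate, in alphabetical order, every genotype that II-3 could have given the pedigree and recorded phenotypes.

II-3 ∈ {cc Ss, cc ss}

C/I-1 aff ·: Cc
C/I-2 un ·: cc
C/II-1 ? I-1×I-2: cc|Cc
C/II-2 ? ·: cc|Cc|CC
C/II-3 un I-1×I-2: cc
C/III-1 ? II-1×II-2: cc|Cc|CC
⇒ C over [I-1,I-2,II-1,II-2,II-3,III-1]: 11 consistent
S/I-1 un ·: ss
S/I-2 ? ·: Ss|SS
S/II-1 aff I-1×I-2: Ss
S/II-2 aff ·: Ss|SS
S/II-3 ? I-1×I-2: ss|Ss
S/III-1 aff II-1×II-2: Ss|SS
⇒ S over [I-1,I-2,II-1,II-2,II-3,III-1]: 12 consistent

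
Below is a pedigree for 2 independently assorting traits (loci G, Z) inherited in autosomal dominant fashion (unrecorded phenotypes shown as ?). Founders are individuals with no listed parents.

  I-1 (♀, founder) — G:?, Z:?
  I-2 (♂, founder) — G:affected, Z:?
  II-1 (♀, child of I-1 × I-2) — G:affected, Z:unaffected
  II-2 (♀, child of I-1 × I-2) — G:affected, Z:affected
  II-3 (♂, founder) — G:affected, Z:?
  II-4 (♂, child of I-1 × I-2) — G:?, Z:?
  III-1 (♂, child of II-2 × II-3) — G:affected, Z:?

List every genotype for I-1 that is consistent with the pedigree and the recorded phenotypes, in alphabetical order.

I-1 ∈ {GG Zz, GG zz, Gg Zz, Gg zz, gg Zz, gg zz}

G/I-1 ? ·: gg|Gg|GG
G/I-2 aff ·: Gg|GG
G/II-1 aff I-1×I-2: Gg|GG
G/II-2 aff I-1×I-2: Gg|GG
G/II-3 aff ·: Gg|GG
G/II-4 ? I-1×I-2: gg|Gg|GG
G/III-1 aff II-2×II-3: Gg|GG
⇒ G over [I-1,I-2,II-1,II-2,II-3,II-4,III-1]: 113 consistent
Z/I-1 ? ·: zz|Zz
Z/I-2 ? ·: zz|Zz
Z/II-1 un I-1×I-2: zz
Z/II-2 aff I-1×I-2: Zz|ZZ
Z/II-3 ? ·: zz|Zz|ZZ
Z/II-4 ? I-1×I-2: zz|Zz|ZZ
Z/III-1 ? II-2×II-3: zz|Zz|ZZ
⇒ Z over [I-1,I-2,II-1,II-2,II-3,II-4,III-1]: 61 consistent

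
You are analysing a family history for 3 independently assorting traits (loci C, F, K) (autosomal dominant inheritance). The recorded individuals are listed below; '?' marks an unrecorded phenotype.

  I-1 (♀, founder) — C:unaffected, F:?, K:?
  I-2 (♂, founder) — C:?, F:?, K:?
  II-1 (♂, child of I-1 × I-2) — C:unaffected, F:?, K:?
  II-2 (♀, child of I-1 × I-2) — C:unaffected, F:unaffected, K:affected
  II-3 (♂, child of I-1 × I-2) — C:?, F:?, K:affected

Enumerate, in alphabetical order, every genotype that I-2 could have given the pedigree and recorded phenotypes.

C/I-1 un ·: cc
C/I-2 ? ·: cc|Cc
C/II-1 un I-1×I-2: cc
C/II-2 un I-1×I-2: cc
C/II-3 ? I-1×I-2: cc|Cc
⇒ C over [I-1,I-2,II-1,II-2,II-3]: 3 consistent
F/I-1 ? ·: ff|Ff
F/I-2 ? ·: ff|Ff
F/II-1 ? I-1×I-2: ff|Ff|FF
F/II-2 un I-1×I-2: ff
F/II-3 ? I-1×I-2: ff|Ff|FF
⇒ F over [I-1,I-2,II-1,II-2,II-3]: 18 consistent
K/I-1 ? ·: kk|Kk|KK
K/I-2 ? ·: kk|Kk|KK
K/II-1 ? I-1×I-2: kk|Kk|KK
K/II-2 aff I-1×I-2: Kk|KK
K/II-3 aff I-1×I-2: Kk|KK
⇒ K over [I-1,I-2,II-1,II-2,II-3]: 35 consistent

I-2 ∈ {Cc Ff KK, Cc Ff Kk, Cc Ff kk, Cc ff KK, Cc ff Kk, Cc ff kk, cc Ff KK, cc Ff Kk, cc Ff kk, cc ff KK, cc ff Kk, cc ff kk}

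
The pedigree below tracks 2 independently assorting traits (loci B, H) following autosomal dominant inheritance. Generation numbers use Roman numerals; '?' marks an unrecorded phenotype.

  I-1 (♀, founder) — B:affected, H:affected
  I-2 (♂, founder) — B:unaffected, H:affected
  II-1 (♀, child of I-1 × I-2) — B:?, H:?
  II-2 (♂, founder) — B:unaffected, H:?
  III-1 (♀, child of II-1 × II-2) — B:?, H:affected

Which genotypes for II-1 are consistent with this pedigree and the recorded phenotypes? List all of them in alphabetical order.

II-1 ∈ {Bb HH, Bb Hh, Bb hh, bb HH, bb Hh, bb hh}

B/I-1 aff ·: Bb|BB
B/I-2 un ·: bb
B/II-1 ? I-1×I-2: bb|Bb
B/II-2 un ·: bb
B/III-1 ? II-1×II-2: bb|Bb
⇒ B over [I-1,I-2,II-1,II-2,III-1]: 5 consistent
H/I-1 aff ·: Hh|HH
H/I-2 aff ·: Hh|HH
H/II-1 ? I-1×I-2: hh|Hh|HH
H/II-2 ? ·: hh|Hh|HH
H/III-1 aff II-1×II-2: Hh|HH
⇒ H over [I-1,I-2,II-1,II-2,III-1]: 33 consistent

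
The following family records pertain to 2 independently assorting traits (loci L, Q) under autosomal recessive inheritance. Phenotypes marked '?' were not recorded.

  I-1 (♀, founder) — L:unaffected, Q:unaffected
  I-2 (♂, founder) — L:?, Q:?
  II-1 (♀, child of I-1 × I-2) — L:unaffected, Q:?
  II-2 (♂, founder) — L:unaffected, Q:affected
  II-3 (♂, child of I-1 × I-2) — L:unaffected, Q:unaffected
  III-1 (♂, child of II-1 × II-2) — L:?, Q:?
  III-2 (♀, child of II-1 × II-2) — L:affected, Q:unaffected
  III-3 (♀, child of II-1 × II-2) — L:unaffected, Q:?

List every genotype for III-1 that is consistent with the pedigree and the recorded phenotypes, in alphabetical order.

III-1 ∈ {LL Qq, LL qq, Ll Qq, Ll qq, ll Qq, ll qq}

L/I-1 un ·: LL|Ll
L/I-2 ? ·: LL|Ll|ll
L/II-1 un I-1×I-2: Ll
L/II-2 un ·: Ll
L/II-3 un I-1×I-2: LL|Ll
L/III-1 ? II-1×II-2: LL|Ll|ll
L/III-2 aff II-1×II-2: ll
L/III-3 un II-1×II-2: LL|Ll
⇒ L over [I-1,I-2,II-1,II-2,II-3,III-1,III-2,III-3]: 48 consistent
Q/I-1 un ·: QQ|Qq
Q/I-2 ? ·: QQ|Qq|qq
Q/II-1 ? I-1×I-2: QQ|Qq
Q/II-2 aff ·: qq
Q/II-3 un I-1×I-2: QQ|Qq
Q/III-1 ? II-1×II-2: Qq|qq
Q/III-2 un II-1×II-2: Qq
Q/III-3 ? II-1×II-2: Qq|qq
⇒ Q over [I-1,I-2,II-1,II-2,II-3,III-1,III-2,III-3]: 39 consistent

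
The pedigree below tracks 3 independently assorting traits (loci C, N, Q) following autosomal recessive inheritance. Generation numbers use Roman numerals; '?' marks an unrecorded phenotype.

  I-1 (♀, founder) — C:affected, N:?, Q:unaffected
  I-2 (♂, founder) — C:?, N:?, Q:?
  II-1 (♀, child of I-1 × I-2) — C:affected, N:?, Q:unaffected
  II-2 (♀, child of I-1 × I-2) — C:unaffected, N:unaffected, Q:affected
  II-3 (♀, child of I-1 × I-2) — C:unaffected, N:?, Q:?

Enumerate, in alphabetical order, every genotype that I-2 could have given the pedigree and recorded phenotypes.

I-2 ∈ {Cc NN Qq, Cc NN qq, Cc Nn Qq, Cc Nn qq, Cc nn Qq, Cc nn qq}

C/I-1 aff ·: cc
C/I-2 ? ·: Cc
C/II-1 aff I-1×I-2: cc
C/II-2 un I-1×I-2: Cc
C/II-3 un I-1×I-2: Cc
⇒ C over [I-1,I-2,II-1,II-2,II-3]: 1 consistent
N/I-1 ? ·: NN|Nn|nn
N/I-2 ? ·: NN|Nn|nn
N/II-1 ? I-1×I-2: NN|Nn|nn
N/II-2 un I-1×I-2: NN|Nn
N/II-3 ? I-1×I-2: NN|Nn|nn
⇒ N over [I-1,I-2,II-1,II-2,II-3]: 45 consistent
Q/I-1 un ·: Qq
Q/I-2 ? ·: Qq|qq
Q/II-1 un I-1×I-2: QQ|Qq
Q/II-2 aff I-1×I-2: qq
Q/II-3 ? I-1×I-2: QQ|Qq|qq
⇒ Q over [I-1,I-2,II-1,II-2,II-3]: 8 consistent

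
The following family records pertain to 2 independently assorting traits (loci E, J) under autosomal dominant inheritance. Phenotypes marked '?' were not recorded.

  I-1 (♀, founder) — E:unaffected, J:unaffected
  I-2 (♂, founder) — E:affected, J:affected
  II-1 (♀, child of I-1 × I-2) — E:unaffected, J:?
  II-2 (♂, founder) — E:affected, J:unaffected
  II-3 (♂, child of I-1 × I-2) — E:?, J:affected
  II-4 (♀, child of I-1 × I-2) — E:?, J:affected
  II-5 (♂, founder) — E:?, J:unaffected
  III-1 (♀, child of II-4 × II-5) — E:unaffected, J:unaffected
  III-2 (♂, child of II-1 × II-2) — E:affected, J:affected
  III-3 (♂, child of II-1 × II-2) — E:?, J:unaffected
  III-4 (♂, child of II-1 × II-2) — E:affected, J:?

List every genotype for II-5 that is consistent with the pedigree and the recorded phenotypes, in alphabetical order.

II-5 ∈ {Ee jj, ee jj}

E/I-1 un ·: ee
E/I-2 aff ·: Ee
E/II-1 un I-1×I-2: ee
E/II-2 aff ·: Ee|EE
E/II-3 ? I-1×I-2: ee|Ee
E/II-4 ? I-1×I-2: ee|Ee
E/II-5 ? ·: ee|Ee
E/III-1 un II-4×II-5: ee
E/III-2 aff II-1×II-2: Ee
E/III-3 ? II-1×II-2: ee|Ee
E/III-4 aff II-1×II-2: Ee
⇒ E over [I-1,I-2,II-1,II-2,II-3,II-4,II-5,III-1,III-2,III-3,III-4]: 24 consistent
J/I-1 un ·: jj
J/I-2 aff ·: Jj|JJ
J/II-1 ? I-1×I-2: Jj
J/II-2 un ·: jj
J/II-3 aff I-1×I-2: Jj
J/II-4 aff I-1×I-2: Jj
J/II-5 un ·: jj
J/III-1 un II-4×II-5: jj
J/III-2 aff II-1×II-2: Jj
J/III-3 un II-1×II-2: jj
J/III-4 ? II-1×II-2: jj|Jj
⇒ J over [I-1,I-2,II-1,II-2,II-3,II-4,II-5,III-1,III-2,III-3,III-4]: 4 consistent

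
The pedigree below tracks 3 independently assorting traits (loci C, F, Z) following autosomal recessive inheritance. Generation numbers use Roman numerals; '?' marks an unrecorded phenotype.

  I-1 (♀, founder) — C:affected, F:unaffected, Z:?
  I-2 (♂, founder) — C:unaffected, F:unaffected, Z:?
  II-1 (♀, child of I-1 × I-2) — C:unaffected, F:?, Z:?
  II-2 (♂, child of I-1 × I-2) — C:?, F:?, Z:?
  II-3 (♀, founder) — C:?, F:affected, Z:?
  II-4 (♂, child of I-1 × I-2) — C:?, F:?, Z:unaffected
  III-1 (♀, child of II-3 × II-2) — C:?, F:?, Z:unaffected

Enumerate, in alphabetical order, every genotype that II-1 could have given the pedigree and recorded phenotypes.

II-1 ∈ {Cc FF ZZ, Cc FF Zz, Cc FF zz, Cc Ff ZZ, Cc Ff Zz, Cc Ff zz, Cc ff ZZ, Cc ff Zz, Cc ff zz}

C/I-1 aff ·: cc
C/I-2 un ·: CC|Cc
C/II-1 un I-1×I-2: Cc
C/II-2 ? I-1×I-2: Cc|cc
C/II-3 ? ·: CC|Cc|cc
C/II-4 ? I-1×I-2: Cc|cc
C/III-1 ? II-3×II-2: CC|Cc|cc
⇒ C over [I-1,I-2,II-1,II-2,II-3,II-4,III-1]: 29 consistent
F/I-1 un ·: FF|Ff
F/I-2 un ·: FF|Ff
F/II-1 ? I-1×I-2: FF|Ff|ff
F/II-2 ? I-1×I-2: FF|Ff|ff
F/II-3 aff ·: ff
F/II-4 ? I-1×I-2: FF|Ff|ff
F/III-1 ? II-3×II-2: Ff|ff
⇒ F over [I-1,I-2,II-1,II-2,II-3,II-4,III-1]: 61 consistent
Z/I-1 ? ·: ZZ|Zz|zz
Z/I-2 ? ·: ZZ|Zz|zz
Z/II-1 ? I-1×I-2: ZZ|Zz|zz
Z/II-2 ? I-1×I-2: ZZ|Zz|zz
Z/II-3 ? ·: ZZ|Zz|zz
Z/II-4 un I-1×I-2: ZZ|Zz
Z/III-1 un II-3×II-2: ZZ|Zz
⇒ Z over [I-1,I-2,II-1,II-2,II-3,II-4,III-1]: 180 consistent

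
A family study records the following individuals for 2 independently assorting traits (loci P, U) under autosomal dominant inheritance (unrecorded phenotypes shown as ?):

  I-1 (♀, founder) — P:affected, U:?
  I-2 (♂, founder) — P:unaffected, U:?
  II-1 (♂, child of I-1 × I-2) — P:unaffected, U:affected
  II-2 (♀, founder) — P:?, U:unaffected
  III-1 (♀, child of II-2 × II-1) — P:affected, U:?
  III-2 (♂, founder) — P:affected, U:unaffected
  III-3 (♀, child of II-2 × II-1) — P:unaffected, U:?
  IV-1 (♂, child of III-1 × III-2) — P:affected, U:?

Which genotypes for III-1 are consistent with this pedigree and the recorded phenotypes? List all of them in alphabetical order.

P/I-1 aff ·: Pp
P/I-2 un ·: pp
P/II-1 un I-1×I-2: pp
P/II-2 ? ·: Pp
P/III-1 aff II-2×II-1: Pp
P/III-2 aff ·: Pp|PP
P/III-3 un II-2×II-1: pp
P/IV-1 aff III-1×III-2: Pp|PP
⇒ P over [I-1,I-2,II-1,II-2,III-1,III-2,III-3,IV-1]: 4 consistent
U/I-1 ? ·: uu|Uu|UU
U/I-2 ? ·: uu|Uu|UU
U/II-1 aff I-1×I-2: Uu|UU
U/II-2 un ·: uu
U/III-1 ? II-2×II-1: uu|Uu
U/III-2 un ·: uu
U/III-3 ? II-2×II-1: uu|Uu
U/IV-1 ? III-1×III-2: uu|Uu
⇒ U over [I-1,I-2,II-1,II-2,III-1,III-2,III-3,IV-1]: 50 consistent

III-1 ∈ {Pp Uu, Pp uu}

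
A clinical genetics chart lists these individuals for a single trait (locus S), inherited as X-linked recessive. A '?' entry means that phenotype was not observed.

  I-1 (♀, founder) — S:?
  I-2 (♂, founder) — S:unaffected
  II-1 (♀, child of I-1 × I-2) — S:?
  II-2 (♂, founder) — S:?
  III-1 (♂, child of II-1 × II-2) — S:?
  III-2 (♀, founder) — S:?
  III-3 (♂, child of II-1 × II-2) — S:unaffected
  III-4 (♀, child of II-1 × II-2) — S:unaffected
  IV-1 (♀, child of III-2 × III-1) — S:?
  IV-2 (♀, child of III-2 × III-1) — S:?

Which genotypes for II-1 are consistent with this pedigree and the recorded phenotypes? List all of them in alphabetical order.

S/I-1 ? ·: X^SX^S|X^SX^s|X^sX^s
S/I-2 un ·: X^SY
S/II-1 ? I-1×I-2: X^SX^S|X^SX^s
S/II-2 ? ·: X^SY|X^sY
S/III-1 ? II-1×II-2: X^SY|X^sY
S/III-2 ? ·: X^SX^S|X^SX^s|X^sX^s
S/III-3 un II-1×II-2: X^SY
S/III-4 un II-1×II-2: X^SX^S|X^SX^s
S/IV-1 ? III-2×III-1: X^SX^S|X^SX^s|X^sX^s
S/IV-2 ? III-2×III-1: X^SX^S|X^SX^s|X^sX^s
⇒ S over [I-1,I-2,II-1,II-2,III-1,III-2,III-3,III-4,IV-1,IV-2]: 96 consistent

II-1 ∈ {X^SX^S, X^SX^s}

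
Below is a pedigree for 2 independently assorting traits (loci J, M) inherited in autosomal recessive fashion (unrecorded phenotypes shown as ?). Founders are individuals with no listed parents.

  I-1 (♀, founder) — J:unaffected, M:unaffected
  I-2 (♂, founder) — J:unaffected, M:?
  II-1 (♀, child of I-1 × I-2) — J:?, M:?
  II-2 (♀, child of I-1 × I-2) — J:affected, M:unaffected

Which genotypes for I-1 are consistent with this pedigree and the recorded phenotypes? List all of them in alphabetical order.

J/I-1 un ·: Jj
J/I-2 un ·: Jj
J/II-1 ? I-1×I-2: JJ|Jj|jj
J/II-2 aff I-1×I-2: jj
⇒ J over [I-1,I-2,II-1,II-2]: 3 consistent
M/I-1 un ·: MM|Mm
M/I-2 ? ·: MM|Mm|mm
M/II-1 ? I-1×I-2: MM|Mm|mm
M/II-2 un I-1×I-2: MM|Mm
⇒ M over [I-1,I-2,II-1,II-2]: 18 consistent

I-1 ∈ {Jj MM, Jj Mm}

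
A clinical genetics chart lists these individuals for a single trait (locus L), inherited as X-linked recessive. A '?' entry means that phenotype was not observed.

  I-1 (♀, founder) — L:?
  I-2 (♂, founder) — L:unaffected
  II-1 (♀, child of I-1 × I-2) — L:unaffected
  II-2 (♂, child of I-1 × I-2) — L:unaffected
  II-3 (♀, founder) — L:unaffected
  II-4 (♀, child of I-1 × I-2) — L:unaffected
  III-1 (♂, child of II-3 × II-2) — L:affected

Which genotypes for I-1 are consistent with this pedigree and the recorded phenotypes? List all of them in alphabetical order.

I-1 ∈ {X^LX^L, X^LX^l}

L/I-1 ? ·: X^LX^L|X^LX^l
L/I-2 un ·: X^LY
L/II-1 un I-1×I-2: X^LX^L|X^LX^l
L/II-2 un I-1×I-2: X^LY
L/II-3 un ·: X^LX^l
L/II-4 un I-1×I-2: X^LX^L|X^LX^l
L/III-1 aff II-3×II-2: X^lY
⇒ L over [I-1,I-2,II-1,II-2,II-3,II-4,III-1]: 5 consistent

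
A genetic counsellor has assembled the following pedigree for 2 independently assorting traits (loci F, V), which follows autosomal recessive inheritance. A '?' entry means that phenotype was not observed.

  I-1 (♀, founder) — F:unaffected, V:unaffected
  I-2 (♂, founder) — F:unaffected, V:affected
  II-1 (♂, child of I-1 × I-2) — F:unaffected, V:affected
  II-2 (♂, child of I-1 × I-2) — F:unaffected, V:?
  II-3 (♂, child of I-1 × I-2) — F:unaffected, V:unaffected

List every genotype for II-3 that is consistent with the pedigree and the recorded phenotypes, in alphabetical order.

F/I-1 un ·: FF|Ff
F/I-2 un ·: FF|Ff
F/II-1 un I-1×I-2: FF|Ff
F/II-2 un I-1×I-2: FF|Ff
F/II-3 un I-1×I-2: FF|Ff
⇒ F over [I-1,I-2,II-1,II-2,II-3]: 25 consistent
V/I-1 un ·: Vv
V/I-2 aff ·: vv
V/II-1 aff I-1×I-2: vv
V/II-2 ? I-1×I-2: Vv|vv
V/II-3 un I-1×I-2: Vv
⇒ V over [I-1,I-2,II-1,II-2,II-3]: 2 consistent

II-3 ∈ {FF Vv, Ff Vv}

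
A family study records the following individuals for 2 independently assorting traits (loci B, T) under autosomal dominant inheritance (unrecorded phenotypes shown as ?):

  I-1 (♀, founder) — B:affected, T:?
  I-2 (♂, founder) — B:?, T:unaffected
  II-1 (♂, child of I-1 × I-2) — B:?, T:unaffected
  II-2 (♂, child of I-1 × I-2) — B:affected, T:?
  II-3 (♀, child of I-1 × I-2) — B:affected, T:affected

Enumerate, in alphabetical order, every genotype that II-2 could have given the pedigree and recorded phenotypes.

II-2 ∈ {BB Tt, BB tt, Bb Tt, Bb tt}

B/I-1 aff ·: Bb|BB
B/I-2 ? ·: bb|Bb|BB
B/II-1 ? I-1×I-2: bb|Bb|BB
B/II-2 aff I-1×I-2: Bb|BB
B/II-3 aff I-1×I-2: Bb|BB
⇒ B over [I-1,I-2,II-1,II-2,II-3]: 32 consistent
T/I-1 ? ·: Tt
T/I-2 un ·: tt
T/II-1 un I-1×I-2: tt
T/II-2 ? I-1×I-2: tt|Tt
T/II-3 aff I-1×I-2: Tt
⇒ T over [I-1,I-2,II-1,II-2,II-3]: 2 consistent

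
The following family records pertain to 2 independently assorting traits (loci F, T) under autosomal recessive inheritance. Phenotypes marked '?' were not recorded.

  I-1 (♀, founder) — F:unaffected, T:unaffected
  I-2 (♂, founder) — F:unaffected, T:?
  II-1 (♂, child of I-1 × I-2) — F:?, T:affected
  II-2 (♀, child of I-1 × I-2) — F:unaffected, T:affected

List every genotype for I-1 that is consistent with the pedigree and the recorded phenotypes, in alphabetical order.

F/I-1 un ·: FF|Ff
F/I-2 un ·: FF|Ff
F/II-1 ? I-1×I-2: FF|Ff|ff
F/II-2 un I-1×I-2: FF|Ff
⇒ F over [I-1,I-2,II-1,II-2]: 15 consistent
T/I-1 un ·: Tt
T/I-2 ? ·: Tt|tt
T/II-1 aff I-1×I-2: tt
T/II-2 aff I-1×I-2: tt
⇒ T over [I-1,I-2,II-1,II-2]: 2 consistent

I-1 ∈ {FF Tt, Ff Tt}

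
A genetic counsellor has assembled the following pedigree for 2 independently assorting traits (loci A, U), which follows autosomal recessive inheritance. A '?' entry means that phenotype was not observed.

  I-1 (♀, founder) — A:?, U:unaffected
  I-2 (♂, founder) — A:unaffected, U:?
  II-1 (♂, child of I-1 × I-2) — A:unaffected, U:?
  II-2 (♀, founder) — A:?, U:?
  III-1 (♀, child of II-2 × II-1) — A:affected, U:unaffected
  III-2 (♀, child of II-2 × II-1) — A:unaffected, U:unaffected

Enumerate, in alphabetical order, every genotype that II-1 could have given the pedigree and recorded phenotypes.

A/I-1 ? ·: AA|Aa|aa
A/I-2 un ·: AA|Aa
A/II-1 un I-1×I-2: Aa
A/II-2 ? ·: Aa|aa
A/III-1 aff II-2×II-1: aa
A/III-2 un II-2×II-1: AA|Aa
⇒ A over [I-1,I-2,II-1,II-2,III-1,III-2]: 15 consistent
U/I-1 un ·: UU|Uu
U/I-2 ? ·: UU|Uu|uu
U/II-1 ? I-1×I-2: UU|Uu|uu
U/II-2 ? ·: UU|Uu|uu
U/III-1 un II-2×II-1: UU|Uu
U/III-2 un II-2×II-1: UU|Uu
⇒ U over [I-1,I-2,II-1,II-2,III-1,III-2]: 73 consistent

II-1 ∈ {Aa UU, Aa Uu, Aa uu}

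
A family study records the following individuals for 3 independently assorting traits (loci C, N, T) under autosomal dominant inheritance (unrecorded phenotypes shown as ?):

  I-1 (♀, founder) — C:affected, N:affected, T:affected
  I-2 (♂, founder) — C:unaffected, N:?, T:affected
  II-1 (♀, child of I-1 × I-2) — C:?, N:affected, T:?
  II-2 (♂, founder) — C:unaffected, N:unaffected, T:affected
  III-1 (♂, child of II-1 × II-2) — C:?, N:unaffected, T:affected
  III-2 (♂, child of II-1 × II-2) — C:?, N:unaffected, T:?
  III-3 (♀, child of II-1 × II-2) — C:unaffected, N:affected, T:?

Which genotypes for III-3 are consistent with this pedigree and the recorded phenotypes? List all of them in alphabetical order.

III-3 ∈ {cc Nn TT, cc Nn Tt, cc Nn tt}

C/I-1 aff ·: Cc|CC
C/I-2 un ·: cc
C/II-1 ? I-1×I-2: cc|Cc
C/II-2 un ·: cc
C/III-1 ? II-1×II-2: cc|Cc
C/III-2 ? II-1×II-2: cc|Cc
C/III-3 un II-1×II-2: cc
⇒ C over [I-1,I-2,II-1,II-2,III-1,III-2,III-3]: 9 consistent
N/I-1 aff ·: Nn|NN
N/I-2 ? ·: nn|Nn|NN
N/II-1 aff I-1×I-2: Nn
N/II-2 un ·: nn
N/III-1 un II-1×II-2: nn
N/III-2 un II-1×II-2: nn
N/III-3 aff II-1×II-2: Nn
⇒ N over [I-1,I-2,II-1,II-2,III-1,III-2,III-3]: 5 consistent
T/I-1 aff ·: Tt|TT
T/I-2 aff ·: Tt|TT
T/II-1 ? I-1×I-2: tt|Tt|TT
T/II-2 aff ·: Tt|TT
T/III-1 aff II-1×II-2: Tt|TT
T/III-2 ? II-1×II-2: tt|Tt|TT
T/III-3 ? II-1×II-2: tt|Tt|TT
⇒ T over [I-1,I-2,II-1,II-2,III-1,III-2,III-3]: 119 consistent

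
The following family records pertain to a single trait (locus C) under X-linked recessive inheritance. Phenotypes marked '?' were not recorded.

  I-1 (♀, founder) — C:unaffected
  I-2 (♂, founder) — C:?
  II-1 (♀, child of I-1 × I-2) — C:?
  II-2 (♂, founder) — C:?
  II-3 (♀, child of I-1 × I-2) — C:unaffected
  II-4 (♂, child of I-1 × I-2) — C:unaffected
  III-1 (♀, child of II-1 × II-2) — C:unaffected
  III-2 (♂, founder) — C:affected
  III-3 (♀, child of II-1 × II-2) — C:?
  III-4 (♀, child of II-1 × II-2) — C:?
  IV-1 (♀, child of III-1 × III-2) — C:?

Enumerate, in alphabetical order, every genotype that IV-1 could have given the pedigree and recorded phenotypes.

C/I-1 un ·: X^CX^C|X^CX^c
C/I-2 ? ·: X^CY|X^cY
C/II-1 ? I-1×I-2: X^CX^C|X^CX^c|X^cX^c
C/II-2 ? ·: X^CY|X^cY
C/II-3 un I-1×I-2: X^CX^C|X^CX^c
C/II-4 un I-1×I-2: X^CY
C/III-1 un II-1×II-2: X^CX^C|X^CX^c
C/III-2 aff ·: X^cY
C/III-3 ? II-1×II-2: X^CX^C|X^CX^c|X^cX^c
C/III-4 ? II-1×II-2: X^CX^C|X^CX^c|X^cX^c
C/IV-1 ? III-1×III-2: X^CX^c|X^cX^c
⇒ C over [I-1,I-2,II-1,II-2,II-3,II-4,III-1,III-2,III-3,III-4,IV-1]: 91 consistent

IV-1 ∈ {X^CX^c, X^cX^c}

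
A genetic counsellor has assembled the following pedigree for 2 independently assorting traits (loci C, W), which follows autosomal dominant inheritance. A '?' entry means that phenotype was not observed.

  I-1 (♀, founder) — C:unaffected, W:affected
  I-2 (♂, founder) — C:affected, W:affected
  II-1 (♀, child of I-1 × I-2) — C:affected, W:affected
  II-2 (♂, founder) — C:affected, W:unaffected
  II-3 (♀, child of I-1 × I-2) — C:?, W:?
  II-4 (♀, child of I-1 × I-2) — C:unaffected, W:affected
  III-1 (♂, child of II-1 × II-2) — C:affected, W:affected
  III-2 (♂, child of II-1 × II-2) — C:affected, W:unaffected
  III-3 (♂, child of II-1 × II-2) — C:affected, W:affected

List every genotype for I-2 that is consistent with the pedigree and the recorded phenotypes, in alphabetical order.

I-2 ∈ {Cc WW, Cc Ww}

C/I-1 un ·: cc
C/I-2 aff ·: Cc
C/II-1 aff I-1×I-2: Cc
C/II-2 aff ·: Cc|CC
C/II-3 ? I-1×I-2: cc|Cc
C/II-4 un I-1×I-2: cc
C/III-1 aff II-1×II-2: Cc|CC
C/III-2 aff II-1×II-2: Cc|CC
C/III-3 aff II-1×II-2: Cc|CC
⇒ C over [I-1,I-2,II-1,II-2,II-3,II-4,III-1,III-2,III-3]: 32 consistent
W/I-1 aff ·: Ww|WW
W/I-2 aff ·: Ww|WW
W/II-1 aff I-1×I-2: Ww
W/II-2 un ·: ww
W/II-3 ? I-1×I-2: ww|Ww|WW
W/II-4 aff I-1×I-2: Ww|WW
W/III-1 aff II-1×II-2: Ww
W/III-2 un II-1×II-2: ww
W/III-3 aff II-1×II-2: Ww
⇒ W over [I-1,I-2,II-1,II-2,II-3,II-4,III-1,III-2,III-3]: 14 consistent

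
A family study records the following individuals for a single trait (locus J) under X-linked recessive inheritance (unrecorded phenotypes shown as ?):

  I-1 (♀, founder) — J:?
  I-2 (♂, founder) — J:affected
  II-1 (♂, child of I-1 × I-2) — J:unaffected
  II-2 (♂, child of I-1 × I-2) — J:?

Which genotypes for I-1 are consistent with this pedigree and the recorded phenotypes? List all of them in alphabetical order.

J/I-1 ? ·: X^JX^J|X^JX^j
J/I-2 aff ·: X^jY
J/II-1 un I-1×I-2: X^JY
J/II-2 ? I-1×I-2: X^JY|X^jY
⇒ J over [I-1,I-2,II-1,II-2]: 3 consistent

I-1 ∈ {X^JX^J, X^JX^j}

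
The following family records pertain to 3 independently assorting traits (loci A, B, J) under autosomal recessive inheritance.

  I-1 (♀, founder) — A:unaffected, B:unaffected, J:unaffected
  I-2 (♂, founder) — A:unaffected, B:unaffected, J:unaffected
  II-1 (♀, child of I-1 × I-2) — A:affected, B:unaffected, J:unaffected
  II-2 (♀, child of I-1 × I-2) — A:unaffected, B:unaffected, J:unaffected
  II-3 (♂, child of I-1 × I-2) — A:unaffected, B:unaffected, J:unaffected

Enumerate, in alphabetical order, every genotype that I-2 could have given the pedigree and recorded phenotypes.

A/I-1 un ·: Aa
A/I-2 un ·: Aa
A/II-1 aff I-1×I-2: aa
A/II-2 un I-1×I-2: AA|Aa
A/II-3 un I-1×I-2: AA|Aa
⇒ A over [I-1,I-2,II-1,II-2,II-3]: 4 consistent
B/I-1 un ·: BB|Bb
B/I-2 un ·: BB|Bb
B/II-1 un I-1×I-2: BB|Bb
B/II-2 un I-1×I-2: BB|Bb
B/II-3 un I-1×I-2: BB|Bb
⇒ B over [I-1,I-2,II-1,II-2,II-3]: 25 consistent
J/I-1 un ·: JJ|Jj
J/I-2 un ·: JJ|Jj
J/II-1 un I-1×I-2: JJ|Jj
J/II-2 un I-1×I-2: JJ|Jj
J/II-3 un I-1×I-2: JJ|Jj
⇒ J over [I-1,I-2,II-1,II-2,II-3]: 25 consistent

I-2 ∈ {Aa BB JJ, Aa BB Jj, Aa Bb JJ, Aa Bb Jj}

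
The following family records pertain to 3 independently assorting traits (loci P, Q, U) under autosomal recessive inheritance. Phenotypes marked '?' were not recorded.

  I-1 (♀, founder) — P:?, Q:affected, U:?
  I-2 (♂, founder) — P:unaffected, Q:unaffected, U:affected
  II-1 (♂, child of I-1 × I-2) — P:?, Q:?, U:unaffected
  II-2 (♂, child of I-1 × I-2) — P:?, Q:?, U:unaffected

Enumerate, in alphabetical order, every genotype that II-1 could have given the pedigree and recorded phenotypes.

II-1 ∈ {PP Qq Uu, PP qq Uu, Pp Qq Uu, Pp qq Uu, pp Qq Uu, pp qq Uu}

P/I-1 ? ·: PP|Pp|pp
P/I-2 un ·: PP|Pp
P/II-1 ? I-1×I-2: PP|Pp|pp
P/II-2 ? I-1×I-2: PP|Pp|pp
⇒ P over [I-1,I-2,II-1,II-2]: 23 consistent
Q/I-1 aff ·: qq
Q/I-2 un ·: QQ|Qq
Q/II-1 ? I-1×I-2: Qq|qq
Q/II-2 ? I-1×I-2: Qq|qq
⇒ Q over [I-1,I-2,II-1,II-2]: 5 consistent
U/I-1 ? ·: UU|Uu
U/I-2 aff ·: uu
U/II-1 un I-1×I-2: Uu
U/II-2 un I-1×I-2: Uu
⇒ U over [I-1,I-2,II-1,II-2]: 2 consistent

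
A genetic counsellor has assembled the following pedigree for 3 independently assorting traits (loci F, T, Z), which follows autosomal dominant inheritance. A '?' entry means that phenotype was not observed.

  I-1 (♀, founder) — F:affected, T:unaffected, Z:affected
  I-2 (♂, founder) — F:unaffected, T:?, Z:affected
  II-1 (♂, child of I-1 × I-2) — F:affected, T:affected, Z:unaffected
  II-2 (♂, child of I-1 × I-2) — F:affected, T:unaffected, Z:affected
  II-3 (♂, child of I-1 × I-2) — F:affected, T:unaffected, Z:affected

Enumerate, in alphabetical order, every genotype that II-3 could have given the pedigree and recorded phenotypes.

F/I-1 aff ·: Ff|FF
F/I-2 un ·: ff
F/II-1 aff I-1×I-2: Ff
F/II-2 aff I-1×I-2: Ff
F/II-3 aff I-1×I-2: Ff
⇒ F over [I-1,I-2,II-1,II-2,II-3]: 2 consistent
T/I-1 un ·: tt
T/I-2 ? ·: Tt
T/II-1 aff I-1×I-2: Tt
T/II-2 un I-1×I-2: tt
T/II-3 un I-1×I-2: tt
⇒ T over [I-1,I-2,II-1,II-2,II-3]: 1 consistent
Z/I-1 aff ·: Zz
Z/I-2 aff ·: Zz
Z/II-1 un I-1×I-2: zz
Z/II-2 aff I-1×I-2: Zz|ZZ
Z/II-3 aff I-1×I-2: Zz|ZZ
⇒ Z over [I-1,I-2,II-1,II-2,II-3]: 4 consistent

II-3 ∈ {Ff tt ZZ, Ff tt Zz}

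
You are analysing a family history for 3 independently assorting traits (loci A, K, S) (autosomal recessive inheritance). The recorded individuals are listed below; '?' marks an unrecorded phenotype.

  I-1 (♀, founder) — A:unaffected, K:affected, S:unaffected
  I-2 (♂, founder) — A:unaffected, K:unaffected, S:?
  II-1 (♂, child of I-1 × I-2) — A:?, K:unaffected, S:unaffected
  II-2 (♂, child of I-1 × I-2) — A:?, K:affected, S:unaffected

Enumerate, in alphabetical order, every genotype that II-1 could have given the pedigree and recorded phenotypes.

II-1 ∈ {AA Kk SS, AA Kk Ss, Aa Kk SS, Aa Kk Ss, aa Kk SS, aa Kk Ss}

A/I-1 un ·: AA|Aa
A/I-2 un ·: AA|Aa
A/II-1 ? I-1×I-2: AA|Aa|aa
A/II-2 ? I-1×I-2: AA|Aa|aa
⇒ A over [I-1,I-2,II-1,II-2]: 18 consistent
K/I-1 aff ·: kk
K/I-2 un ·: Kk
K/II-1 un I-1×I-2: Kk
K/II-2 aff I-1×I-2: kk
⇒ K over [I-1,I-2,II-1,II-2]: 1 consistent
S/I-1 un ·: SS|Ss
S/I-2 ? ·: SS|Ss|ss
S/II-1 un I-1×I-2: SS|Ss
S/II-2 un I-1×I-2: SS|Ss
⇒ S over [I-1,I-2,II-1,II-2]: 15 consistent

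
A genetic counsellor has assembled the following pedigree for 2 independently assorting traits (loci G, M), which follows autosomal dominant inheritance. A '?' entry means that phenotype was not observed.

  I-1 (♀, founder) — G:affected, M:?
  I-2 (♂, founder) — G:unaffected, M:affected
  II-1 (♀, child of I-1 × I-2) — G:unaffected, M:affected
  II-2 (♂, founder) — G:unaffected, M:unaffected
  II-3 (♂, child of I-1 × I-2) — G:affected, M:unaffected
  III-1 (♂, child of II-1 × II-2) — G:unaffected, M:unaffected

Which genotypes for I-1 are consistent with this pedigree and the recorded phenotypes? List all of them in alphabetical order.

G/I-1 aff ·: Gg
G/I-2 un ·: gg
G/II-1 un I-1×I-2: gg
G/II-2 un ·: gg
G/II-3 aff I-1×I-2: Gg
G/III-1 un II-1×II-2: gg
⇒ G over [I-1,I-2,II-1,II-2,II-3,III-1]: 1 consistent
M/I-1 ? ·: mm|Mm
M/I-2 aff ·: Mm
M/II-1 aff I-1×I-2: Mm
M/II-2 un ·: mm
M/II-3 un I-1×I-2: mm
M/III-1 un II-1×II-2: mm
⇒ M over [I-1,I-2,II-1,II-2,II-3,III-1]: 2 consistent

I-1 ∈ {Gg Mm, Gg mm}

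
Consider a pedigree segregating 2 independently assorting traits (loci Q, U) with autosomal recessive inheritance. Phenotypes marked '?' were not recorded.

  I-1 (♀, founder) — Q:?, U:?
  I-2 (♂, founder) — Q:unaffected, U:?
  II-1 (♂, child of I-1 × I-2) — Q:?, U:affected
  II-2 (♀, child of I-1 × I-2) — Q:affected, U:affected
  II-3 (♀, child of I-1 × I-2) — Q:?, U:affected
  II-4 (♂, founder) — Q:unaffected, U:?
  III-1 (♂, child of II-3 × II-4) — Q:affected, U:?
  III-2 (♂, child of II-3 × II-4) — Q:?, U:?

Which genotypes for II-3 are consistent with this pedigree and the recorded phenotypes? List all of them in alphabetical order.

Q/I-1 ? ·: Qq|qq
Q/I-2 un ·: Qq
Q/II-1 ? I-1×I-2: QQ|Qq|qq
Q/II-2 aff I-1×I-2: qq
Q/II-3 ? I-1×I-2: Qq|qq
Q/II-4 un ·: Qq
Q/III-1 aff II-3×II-4: qq
Q/III-2 ? II-3×II-4: QQ|Qq|qq
⇒ Q over [I-1,I-2,II-1,II-2,II-3,II-4,III-1,III-2]: 25 consistent
U/I-1 ? ·: Uu|uu
U/I-2 ? ·: Uu|uu
U/II-1 aff I-1×I-2: uu
U/II-2 aff I-1×I-2: uu
U/II-3 aff I-1×I-2: uu
U/II-4 ? ·: UU|Uu|uu
U/III-1 ? II-3×II-4: Uu|uu
U/III-2 ? II-3×II-4: Uu|uu
⇒ U over [I-1,I-2,II-1,II-2,II-3,II-4,III-1,III-2]: 24 consistent

II-3 ∈ {Qq uu, qq uu}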